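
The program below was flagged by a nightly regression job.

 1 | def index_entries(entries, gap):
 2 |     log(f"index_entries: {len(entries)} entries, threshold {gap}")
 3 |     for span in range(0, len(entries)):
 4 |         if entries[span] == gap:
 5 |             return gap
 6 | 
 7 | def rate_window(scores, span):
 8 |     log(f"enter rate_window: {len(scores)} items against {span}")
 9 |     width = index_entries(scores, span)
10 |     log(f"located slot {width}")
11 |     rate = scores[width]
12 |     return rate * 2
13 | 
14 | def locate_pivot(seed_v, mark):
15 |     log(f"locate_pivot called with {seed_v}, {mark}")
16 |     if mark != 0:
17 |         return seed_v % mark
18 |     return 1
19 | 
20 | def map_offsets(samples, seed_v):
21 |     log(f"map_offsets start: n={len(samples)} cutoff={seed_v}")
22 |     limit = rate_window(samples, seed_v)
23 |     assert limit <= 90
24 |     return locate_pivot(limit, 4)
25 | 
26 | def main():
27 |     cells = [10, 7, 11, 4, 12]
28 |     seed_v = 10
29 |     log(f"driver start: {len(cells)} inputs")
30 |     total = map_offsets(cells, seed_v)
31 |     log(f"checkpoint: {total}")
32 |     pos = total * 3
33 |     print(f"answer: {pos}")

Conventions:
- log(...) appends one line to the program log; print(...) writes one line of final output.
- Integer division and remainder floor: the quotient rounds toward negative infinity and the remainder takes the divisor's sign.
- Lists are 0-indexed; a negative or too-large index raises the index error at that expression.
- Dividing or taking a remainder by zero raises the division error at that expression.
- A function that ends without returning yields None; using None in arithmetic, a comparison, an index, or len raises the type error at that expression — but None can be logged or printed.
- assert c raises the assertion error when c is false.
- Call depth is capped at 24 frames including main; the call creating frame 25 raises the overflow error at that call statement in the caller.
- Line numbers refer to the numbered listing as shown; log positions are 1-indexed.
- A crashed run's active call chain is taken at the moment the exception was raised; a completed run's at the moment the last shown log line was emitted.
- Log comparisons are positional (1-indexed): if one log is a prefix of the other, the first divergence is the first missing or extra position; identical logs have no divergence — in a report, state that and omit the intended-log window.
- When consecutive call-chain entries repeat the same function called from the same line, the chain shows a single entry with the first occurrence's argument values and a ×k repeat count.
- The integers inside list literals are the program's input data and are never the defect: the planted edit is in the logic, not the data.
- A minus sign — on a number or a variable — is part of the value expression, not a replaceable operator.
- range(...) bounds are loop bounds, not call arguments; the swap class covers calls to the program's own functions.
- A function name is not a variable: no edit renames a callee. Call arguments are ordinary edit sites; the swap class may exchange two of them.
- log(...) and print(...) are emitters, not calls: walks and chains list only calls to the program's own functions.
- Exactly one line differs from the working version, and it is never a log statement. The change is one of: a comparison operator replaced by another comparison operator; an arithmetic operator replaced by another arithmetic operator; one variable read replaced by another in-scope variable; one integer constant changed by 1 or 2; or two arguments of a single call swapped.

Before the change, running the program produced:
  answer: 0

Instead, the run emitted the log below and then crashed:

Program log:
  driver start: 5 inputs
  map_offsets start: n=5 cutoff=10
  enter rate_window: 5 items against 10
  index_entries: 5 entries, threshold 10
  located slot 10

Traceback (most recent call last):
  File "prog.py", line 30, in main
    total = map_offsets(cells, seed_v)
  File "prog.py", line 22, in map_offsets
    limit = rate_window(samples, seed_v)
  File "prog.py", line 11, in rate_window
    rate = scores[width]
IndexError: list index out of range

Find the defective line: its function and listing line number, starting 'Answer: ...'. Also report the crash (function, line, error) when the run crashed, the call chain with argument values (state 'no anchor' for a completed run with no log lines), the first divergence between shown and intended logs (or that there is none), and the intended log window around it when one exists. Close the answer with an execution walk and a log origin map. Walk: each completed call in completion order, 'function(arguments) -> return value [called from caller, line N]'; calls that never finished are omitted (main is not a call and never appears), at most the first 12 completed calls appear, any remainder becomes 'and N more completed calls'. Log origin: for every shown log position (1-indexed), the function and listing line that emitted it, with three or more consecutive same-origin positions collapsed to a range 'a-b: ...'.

Answer: the defect is in index_entries at line 5.
Core observation: The log first diverges at position 5: the faulty run prints 'located slot 10' where the working version prints 'located slot 0'.
Crash: rate_window, line 11, IndexError.
Call chain: main -> map_offsets([10, 7, 11, 4, 12], 10) (called at line 30) -> rate_window([10, 7, 11, 4, 12], 10) (called at line 22).
First divergence: position 5 — the shown line 'located slot 10' should read 'located slot 0'.
Intended log window:
  3: enter rate_window: 5 items against 10
  4: index_entries: 5 entries, threshold 10
  5: located slot 0
  6: locate_pivot called with 20, 4
Execution walk:
  index_entries([10, 7, 11, 4, 12], 10) -> 10  [called from rate_window, line 9]
Origin of each log line:
  1: emitted by main (line 29)
  2: emitted by map_offsets (line 21)
  3: emitted by rate_window (line 8)
  4: emitted by index_entries (line 2)
  5: emitted by rate_window (line 10)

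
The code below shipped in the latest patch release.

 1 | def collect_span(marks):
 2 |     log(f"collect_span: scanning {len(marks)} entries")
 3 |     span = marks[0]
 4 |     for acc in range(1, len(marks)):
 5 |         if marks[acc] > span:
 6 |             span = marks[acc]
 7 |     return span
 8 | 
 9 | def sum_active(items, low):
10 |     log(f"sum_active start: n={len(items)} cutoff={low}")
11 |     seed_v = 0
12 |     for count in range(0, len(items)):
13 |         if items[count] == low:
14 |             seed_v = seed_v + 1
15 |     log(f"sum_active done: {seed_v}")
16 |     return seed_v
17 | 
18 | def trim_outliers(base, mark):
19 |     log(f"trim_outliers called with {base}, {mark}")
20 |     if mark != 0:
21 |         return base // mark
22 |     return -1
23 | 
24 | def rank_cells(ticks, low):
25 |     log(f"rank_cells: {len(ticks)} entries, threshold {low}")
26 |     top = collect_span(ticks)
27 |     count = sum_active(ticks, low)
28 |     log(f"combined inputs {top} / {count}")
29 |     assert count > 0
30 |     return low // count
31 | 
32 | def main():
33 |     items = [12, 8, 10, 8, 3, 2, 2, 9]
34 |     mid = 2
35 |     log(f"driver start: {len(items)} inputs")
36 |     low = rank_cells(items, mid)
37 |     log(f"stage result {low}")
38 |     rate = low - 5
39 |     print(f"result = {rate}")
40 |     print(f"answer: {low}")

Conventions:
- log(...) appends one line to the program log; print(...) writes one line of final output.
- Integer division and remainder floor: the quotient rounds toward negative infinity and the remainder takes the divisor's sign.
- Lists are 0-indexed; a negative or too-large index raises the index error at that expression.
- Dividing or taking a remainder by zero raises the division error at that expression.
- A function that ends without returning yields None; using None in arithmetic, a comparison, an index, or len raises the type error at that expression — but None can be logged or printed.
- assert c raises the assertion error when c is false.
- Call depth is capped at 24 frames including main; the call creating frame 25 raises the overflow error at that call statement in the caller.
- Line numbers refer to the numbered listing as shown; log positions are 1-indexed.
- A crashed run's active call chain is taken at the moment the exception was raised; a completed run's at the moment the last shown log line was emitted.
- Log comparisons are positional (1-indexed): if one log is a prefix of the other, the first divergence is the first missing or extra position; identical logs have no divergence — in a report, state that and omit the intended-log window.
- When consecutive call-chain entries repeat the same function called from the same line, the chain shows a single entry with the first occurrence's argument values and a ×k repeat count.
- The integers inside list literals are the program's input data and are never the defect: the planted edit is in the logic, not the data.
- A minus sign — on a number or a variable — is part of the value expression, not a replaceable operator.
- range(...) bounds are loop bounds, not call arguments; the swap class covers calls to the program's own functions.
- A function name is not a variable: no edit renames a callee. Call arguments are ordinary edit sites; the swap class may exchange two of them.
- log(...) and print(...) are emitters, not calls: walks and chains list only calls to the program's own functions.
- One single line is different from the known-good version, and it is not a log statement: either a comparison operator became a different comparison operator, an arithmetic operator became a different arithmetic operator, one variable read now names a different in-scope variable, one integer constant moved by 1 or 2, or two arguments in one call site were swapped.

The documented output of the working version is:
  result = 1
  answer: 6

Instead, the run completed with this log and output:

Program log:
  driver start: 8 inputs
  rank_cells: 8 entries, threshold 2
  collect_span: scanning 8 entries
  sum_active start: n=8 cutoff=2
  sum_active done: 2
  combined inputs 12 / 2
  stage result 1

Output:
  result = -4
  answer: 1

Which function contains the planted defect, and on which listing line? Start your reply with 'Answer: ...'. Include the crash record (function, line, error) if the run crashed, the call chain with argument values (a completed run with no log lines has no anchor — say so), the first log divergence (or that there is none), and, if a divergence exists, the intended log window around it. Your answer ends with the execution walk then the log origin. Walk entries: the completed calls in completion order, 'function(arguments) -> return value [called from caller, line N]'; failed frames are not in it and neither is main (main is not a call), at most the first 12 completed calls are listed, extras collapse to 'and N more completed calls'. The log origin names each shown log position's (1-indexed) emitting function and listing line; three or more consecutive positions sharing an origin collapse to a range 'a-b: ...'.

Answer: the defect is in rank_cells at line 30.
Key fact: Log line 7 is where behavior first shows: 'stage result 1' appears instead of 'stage result 6'.
Call chain: main.
First divergence: position 7 — the shown line 'stage result 1' should read 'stage result 6'.
Intended log window:
  5: sum_active done: 2
  6: combined inputs 12 / 2
  7: stage result 6
Execution walk:
  collect_span([12, 8, 10, 8, 3, 2, 2, 9]) -> 12  [called from rank_cells, line 26]
  sum_active([12, 8, 10, 8, 3, 2, 2, 9], 2) -> 2  [called from rank_cells, line 27]
  rank_cells([12, 8, 10, 8, 3, 2, 2, 9], 2) -> 1  [called from main, line 36]
Log origin:
  1: logged in main at line 35
  2: logged in rank_cells at line 25
  3: logged in collect_span at line 2
  4: logged in sum_active at line 10
  5: logged in sum_active at line 15
  6: logged in rank_cells at line 28
  7: logged in main at line 37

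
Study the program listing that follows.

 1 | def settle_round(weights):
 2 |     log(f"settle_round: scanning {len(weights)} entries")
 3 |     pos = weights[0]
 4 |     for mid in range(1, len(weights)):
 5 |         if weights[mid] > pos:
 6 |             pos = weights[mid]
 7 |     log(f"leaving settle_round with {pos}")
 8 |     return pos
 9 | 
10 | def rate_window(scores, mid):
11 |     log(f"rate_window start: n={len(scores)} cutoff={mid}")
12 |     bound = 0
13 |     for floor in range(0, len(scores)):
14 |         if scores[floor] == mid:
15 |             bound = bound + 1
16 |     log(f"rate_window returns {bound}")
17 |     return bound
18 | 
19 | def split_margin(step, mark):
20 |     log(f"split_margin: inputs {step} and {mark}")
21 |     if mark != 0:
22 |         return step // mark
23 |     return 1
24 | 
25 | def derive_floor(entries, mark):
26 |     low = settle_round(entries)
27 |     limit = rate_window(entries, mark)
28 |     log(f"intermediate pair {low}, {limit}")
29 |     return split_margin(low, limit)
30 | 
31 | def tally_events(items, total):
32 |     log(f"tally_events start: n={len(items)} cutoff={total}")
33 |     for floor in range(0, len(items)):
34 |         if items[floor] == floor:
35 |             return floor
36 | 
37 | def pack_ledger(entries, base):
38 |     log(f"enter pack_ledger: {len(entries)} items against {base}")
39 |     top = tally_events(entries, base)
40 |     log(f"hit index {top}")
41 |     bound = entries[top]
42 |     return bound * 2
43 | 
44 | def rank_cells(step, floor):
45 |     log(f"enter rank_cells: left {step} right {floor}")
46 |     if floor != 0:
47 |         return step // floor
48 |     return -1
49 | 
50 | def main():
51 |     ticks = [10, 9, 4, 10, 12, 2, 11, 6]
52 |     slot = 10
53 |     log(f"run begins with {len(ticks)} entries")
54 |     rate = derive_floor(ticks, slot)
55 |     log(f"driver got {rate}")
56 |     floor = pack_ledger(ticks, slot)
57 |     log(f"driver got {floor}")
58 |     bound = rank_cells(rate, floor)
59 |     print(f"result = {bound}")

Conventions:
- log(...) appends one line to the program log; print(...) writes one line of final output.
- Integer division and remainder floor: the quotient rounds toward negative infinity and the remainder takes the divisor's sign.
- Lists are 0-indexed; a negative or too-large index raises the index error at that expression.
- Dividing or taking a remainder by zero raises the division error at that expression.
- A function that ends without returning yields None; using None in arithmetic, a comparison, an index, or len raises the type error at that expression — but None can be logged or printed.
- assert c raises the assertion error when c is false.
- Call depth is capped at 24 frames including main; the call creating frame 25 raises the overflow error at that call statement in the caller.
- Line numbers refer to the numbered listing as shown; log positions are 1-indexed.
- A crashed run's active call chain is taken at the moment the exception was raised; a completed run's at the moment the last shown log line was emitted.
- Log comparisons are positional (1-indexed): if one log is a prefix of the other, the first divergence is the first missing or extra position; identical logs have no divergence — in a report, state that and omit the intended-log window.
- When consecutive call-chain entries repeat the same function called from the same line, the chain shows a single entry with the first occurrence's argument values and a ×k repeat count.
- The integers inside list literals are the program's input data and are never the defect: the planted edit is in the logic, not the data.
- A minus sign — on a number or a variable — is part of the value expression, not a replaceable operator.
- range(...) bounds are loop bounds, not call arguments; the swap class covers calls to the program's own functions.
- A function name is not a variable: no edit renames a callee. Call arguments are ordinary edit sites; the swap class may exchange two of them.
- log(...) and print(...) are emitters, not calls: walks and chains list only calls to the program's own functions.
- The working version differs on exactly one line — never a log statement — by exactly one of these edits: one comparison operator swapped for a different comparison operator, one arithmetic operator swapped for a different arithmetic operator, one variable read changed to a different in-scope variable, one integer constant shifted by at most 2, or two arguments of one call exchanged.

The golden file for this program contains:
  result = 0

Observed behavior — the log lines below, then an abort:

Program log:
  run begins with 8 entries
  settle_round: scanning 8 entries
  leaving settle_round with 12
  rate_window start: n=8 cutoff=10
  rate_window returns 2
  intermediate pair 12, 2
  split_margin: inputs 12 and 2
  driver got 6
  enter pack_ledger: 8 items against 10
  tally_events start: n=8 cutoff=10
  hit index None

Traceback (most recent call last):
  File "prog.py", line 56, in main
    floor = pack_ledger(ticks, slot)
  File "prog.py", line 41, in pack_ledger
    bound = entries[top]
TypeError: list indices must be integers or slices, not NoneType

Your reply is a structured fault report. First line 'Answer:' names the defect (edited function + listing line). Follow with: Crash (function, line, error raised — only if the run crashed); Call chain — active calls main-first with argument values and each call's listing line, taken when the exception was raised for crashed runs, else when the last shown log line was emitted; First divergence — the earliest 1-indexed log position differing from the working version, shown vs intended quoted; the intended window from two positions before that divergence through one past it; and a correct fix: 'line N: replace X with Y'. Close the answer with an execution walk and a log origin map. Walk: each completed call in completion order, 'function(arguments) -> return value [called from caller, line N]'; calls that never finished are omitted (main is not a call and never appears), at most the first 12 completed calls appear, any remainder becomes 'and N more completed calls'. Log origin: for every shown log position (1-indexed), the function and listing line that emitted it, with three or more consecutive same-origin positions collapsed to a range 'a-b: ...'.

Answer: the defect is in tally_events at line 34.
The tell: The earliest visible damage is log position 11 — 'hit index None' rather than the intended 'hit index 0'.
Crash: pack_ledger, line 41, TypeError.
Call chain: main -> pack_ledger([10, 9, 4, 10, 12, 2, 11, 6], 10) (called at line 56).
First divergence: position 11 — shown 'hit index None', intended 'hit index 0'.
Intended log window:
  9: enter pack_ledger: 8 items against 10
  10: tally_events start: n=8 cutoff=10
  11: hit index 0
  12: driver got 20
Execution walk:
  settle_round([10, 9, 4, 10, 12, 2, 11, 6]) -> 12  [called from derive_floor, line 26]
  rate_window([10, 9, 4, 10, 12, 2, 11, 6], 10) -> 2  [called from derive_floor, line 27]
  split_margin(12, 2) -> 6  [called from derive_floor, line 29]
  derive_floor([10, 9, 4, 10, 12, 2, 11, 6], 10) -> 6  [called from main, line 54]
  tally_events([10, 9, 4, 10, 12, 2, 11, 6], 10) -> None  [called from pack_ledger, line 39]
Log line origins:
  1: from main, line 53
  2: from settle_round, line 2
  3: from settle_round, line 7
  4: from rate_window, line 11
  5: from rate_window, line 16
  6: from derive_floor, line 28
  7: from split_margin, line 20
  8: from main, line 55
  9: from pack_ledger, line 38
  10: from tally_events, line 32
  11: from pack_ledger, line 40
A correct fix: line 34: replace `items[floor] == floor` with `items[floor] == total`.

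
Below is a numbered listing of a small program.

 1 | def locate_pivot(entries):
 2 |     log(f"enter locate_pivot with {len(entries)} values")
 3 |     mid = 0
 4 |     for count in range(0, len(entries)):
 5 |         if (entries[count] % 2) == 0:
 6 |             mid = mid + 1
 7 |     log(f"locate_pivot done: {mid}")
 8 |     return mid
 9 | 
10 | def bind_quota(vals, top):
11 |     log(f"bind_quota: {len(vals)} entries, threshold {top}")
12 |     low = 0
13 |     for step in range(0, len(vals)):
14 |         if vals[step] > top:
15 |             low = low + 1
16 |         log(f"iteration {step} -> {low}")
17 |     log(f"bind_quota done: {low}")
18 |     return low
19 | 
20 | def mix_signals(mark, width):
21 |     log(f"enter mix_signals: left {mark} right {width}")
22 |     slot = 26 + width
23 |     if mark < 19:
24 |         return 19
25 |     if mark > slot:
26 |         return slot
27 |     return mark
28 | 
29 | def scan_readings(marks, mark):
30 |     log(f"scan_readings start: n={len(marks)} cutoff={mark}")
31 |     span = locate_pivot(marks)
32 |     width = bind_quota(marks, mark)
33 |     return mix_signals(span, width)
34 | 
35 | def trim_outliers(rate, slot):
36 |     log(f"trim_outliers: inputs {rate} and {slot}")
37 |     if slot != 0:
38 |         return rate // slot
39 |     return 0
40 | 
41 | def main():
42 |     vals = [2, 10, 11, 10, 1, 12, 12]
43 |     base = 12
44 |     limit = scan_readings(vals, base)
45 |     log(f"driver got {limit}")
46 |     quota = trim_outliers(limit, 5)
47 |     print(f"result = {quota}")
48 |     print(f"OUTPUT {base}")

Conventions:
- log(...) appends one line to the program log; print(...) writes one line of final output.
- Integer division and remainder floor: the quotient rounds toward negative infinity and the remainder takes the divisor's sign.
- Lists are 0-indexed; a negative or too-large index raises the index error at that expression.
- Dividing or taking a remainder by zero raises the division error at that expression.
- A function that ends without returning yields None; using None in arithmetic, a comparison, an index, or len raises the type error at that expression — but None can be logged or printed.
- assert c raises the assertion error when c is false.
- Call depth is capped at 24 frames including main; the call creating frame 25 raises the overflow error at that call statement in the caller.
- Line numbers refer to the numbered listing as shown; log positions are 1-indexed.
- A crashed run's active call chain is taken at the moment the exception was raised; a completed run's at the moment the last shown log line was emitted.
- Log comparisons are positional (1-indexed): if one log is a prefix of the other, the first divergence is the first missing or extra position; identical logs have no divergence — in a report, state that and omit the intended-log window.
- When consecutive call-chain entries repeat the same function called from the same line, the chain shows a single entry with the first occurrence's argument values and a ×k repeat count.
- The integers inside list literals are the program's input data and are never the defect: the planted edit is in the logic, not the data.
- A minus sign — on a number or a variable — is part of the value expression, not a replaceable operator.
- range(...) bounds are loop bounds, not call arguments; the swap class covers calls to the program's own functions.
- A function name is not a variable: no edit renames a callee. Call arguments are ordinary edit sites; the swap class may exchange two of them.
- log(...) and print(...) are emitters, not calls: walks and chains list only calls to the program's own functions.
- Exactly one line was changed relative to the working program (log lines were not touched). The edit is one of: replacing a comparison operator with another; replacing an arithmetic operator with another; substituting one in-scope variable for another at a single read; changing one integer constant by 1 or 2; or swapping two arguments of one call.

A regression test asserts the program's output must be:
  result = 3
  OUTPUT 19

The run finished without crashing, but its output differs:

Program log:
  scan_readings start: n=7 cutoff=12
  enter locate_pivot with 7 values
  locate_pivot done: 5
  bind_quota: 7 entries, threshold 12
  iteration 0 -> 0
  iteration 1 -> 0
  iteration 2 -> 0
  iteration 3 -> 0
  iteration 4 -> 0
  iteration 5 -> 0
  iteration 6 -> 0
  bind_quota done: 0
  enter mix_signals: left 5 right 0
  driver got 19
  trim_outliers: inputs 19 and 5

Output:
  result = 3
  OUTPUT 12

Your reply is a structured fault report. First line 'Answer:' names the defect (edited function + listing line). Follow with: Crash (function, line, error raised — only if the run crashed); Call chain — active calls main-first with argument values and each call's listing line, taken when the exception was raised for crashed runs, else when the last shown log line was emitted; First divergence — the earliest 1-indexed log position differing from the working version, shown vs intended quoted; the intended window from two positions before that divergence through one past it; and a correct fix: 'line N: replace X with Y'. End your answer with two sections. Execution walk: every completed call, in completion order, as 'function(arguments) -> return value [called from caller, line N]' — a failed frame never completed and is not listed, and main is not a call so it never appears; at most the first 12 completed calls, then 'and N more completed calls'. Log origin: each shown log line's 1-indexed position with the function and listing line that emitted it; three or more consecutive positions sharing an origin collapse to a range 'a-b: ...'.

Answer: the defect is in main at line 48.
Key observation: The logs agree in full; only the final output differs.
Call chain: main -> trim_outliers(19, 5) (called at line 46).
First divergence: none (the log streams are identical).
Execution walk:
  locate_pivot([2, 10, 11, 10, 1, 12, 12]) -> 5  [called from scan_readings, line 31]
  bind_quota([2, 10, 11, 10, 1, 12, 12], 12) -> 0  [called from scan_readings, line 32]
  mix_signals(5, 0) -> 19  [called from scan_readings, line 33]
  scan_readings([2, 10, 11, 10, 1, 12, 12], 12) -> 19  [called from main, line 44]
  trim_outliers(19, 5) -> 3  [called from main, line 46]
Log line origins:
  1: logged in scan_readings at line 30
  2: logged in locate_pivot at line 2
  3: logged in locate_pivot at line 7
  4: logged in bind_quota at line 11
  5-11: logged in bind_quota at line 16
  12: logged in bind_quota at line 17
  13: logged in mix_signals at line 21
  14: logged in main at line 45
  15: logged in trim_outliers at line 36
A correct fix: line 48: replace `base` with `limit`.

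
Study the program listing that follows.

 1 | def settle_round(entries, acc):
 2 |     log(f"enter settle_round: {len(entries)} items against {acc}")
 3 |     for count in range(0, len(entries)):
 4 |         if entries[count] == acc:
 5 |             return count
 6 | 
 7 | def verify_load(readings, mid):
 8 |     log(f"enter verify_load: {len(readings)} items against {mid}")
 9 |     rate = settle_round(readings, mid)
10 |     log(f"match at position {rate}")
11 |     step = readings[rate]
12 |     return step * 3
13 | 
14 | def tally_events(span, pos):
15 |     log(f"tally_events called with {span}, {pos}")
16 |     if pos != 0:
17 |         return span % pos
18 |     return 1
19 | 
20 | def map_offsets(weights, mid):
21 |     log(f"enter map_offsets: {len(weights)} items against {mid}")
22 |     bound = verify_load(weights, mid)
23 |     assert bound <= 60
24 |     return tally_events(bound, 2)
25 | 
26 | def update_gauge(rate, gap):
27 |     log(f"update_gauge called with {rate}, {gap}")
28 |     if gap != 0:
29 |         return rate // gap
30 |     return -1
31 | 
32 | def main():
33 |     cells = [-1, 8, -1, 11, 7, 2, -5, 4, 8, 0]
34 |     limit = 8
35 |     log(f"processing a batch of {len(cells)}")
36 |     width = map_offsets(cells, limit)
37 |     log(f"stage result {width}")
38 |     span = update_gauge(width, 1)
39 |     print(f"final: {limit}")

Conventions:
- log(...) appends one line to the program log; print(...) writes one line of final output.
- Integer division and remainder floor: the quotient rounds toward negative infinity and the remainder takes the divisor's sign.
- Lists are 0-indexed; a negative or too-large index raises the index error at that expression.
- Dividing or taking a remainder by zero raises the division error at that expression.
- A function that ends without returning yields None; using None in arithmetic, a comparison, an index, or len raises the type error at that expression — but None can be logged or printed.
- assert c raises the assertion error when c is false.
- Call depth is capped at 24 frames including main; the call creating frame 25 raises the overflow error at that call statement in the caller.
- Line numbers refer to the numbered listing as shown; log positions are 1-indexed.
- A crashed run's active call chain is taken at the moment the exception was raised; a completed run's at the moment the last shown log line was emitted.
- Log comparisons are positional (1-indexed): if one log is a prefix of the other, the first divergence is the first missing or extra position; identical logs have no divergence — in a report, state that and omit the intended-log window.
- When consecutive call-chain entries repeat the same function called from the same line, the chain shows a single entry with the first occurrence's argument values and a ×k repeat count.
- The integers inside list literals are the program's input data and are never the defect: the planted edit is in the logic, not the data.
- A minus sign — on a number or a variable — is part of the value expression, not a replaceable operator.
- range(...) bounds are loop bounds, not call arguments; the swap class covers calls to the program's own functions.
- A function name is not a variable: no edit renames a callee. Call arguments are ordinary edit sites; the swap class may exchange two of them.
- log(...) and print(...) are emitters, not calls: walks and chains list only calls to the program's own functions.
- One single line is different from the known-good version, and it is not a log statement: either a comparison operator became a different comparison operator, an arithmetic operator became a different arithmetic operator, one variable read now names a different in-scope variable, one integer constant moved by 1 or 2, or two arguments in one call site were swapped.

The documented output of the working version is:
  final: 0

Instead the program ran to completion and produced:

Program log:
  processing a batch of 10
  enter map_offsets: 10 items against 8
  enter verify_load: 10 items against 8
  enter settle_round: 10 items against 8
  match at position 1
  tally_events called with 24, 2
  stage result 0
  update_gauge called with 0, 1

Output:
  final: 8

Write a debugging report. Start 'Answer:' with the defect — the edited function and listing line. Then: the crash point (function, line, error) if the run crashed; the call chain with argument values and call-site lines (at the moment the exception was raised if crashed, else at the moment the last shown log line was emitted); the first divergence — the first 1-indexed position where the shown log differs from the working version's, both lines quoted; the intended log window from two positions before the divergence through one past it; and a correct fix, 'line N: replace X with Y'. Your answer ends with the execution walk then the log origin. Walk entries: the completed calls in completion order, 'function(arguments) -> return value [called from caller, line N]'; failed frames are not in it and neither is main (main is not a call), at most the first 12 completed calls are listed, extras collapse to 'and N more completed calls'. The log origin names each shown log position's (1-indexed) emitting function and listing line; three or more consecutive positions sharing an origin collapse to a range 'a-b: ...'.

Answer: the defect is in main at line 39.
Key observation: The two runs log identically and part ways only at the printed values.
Call chain: main -> update_gauge(0, 1) (called at line 38).
First divergence: there is none — every log position agrees.
Execution walk:
  settle_round([-1, 8, -1, 11, 7, 2, -5, 4, 8, 0], 8) -> 1  [called from verify_load, line 9]
  verify_load([-1, 8, -1, 11, 7, 2, -5, 4, 8, 0], 8) -> 24  [called from map_offsets, line 22]
  tally_events(24, 2) -> 0  [called from map_offsets, line 24]
  map_offsets([-1, 8, -1, 11, 7, 2, -5, 4, 8, 0], 8) -> 0  [called from main, line 36]
  update_gauge(0, 1) -> 0  [called from main, line 38]
Origin of each log line:
  1: logged in main at line 35
  2: logged in map_offsets at line 21
  3: logged in verify_load at line 8
  4: logged in settle_round at line 2
  5: logged in verify_load at line 10
  6: logged in tally_events at line 15
  7: logged in main at line 37
  8: logged in update_gauge at line 27
A correct fix: line 39: replace `limit` with `span`.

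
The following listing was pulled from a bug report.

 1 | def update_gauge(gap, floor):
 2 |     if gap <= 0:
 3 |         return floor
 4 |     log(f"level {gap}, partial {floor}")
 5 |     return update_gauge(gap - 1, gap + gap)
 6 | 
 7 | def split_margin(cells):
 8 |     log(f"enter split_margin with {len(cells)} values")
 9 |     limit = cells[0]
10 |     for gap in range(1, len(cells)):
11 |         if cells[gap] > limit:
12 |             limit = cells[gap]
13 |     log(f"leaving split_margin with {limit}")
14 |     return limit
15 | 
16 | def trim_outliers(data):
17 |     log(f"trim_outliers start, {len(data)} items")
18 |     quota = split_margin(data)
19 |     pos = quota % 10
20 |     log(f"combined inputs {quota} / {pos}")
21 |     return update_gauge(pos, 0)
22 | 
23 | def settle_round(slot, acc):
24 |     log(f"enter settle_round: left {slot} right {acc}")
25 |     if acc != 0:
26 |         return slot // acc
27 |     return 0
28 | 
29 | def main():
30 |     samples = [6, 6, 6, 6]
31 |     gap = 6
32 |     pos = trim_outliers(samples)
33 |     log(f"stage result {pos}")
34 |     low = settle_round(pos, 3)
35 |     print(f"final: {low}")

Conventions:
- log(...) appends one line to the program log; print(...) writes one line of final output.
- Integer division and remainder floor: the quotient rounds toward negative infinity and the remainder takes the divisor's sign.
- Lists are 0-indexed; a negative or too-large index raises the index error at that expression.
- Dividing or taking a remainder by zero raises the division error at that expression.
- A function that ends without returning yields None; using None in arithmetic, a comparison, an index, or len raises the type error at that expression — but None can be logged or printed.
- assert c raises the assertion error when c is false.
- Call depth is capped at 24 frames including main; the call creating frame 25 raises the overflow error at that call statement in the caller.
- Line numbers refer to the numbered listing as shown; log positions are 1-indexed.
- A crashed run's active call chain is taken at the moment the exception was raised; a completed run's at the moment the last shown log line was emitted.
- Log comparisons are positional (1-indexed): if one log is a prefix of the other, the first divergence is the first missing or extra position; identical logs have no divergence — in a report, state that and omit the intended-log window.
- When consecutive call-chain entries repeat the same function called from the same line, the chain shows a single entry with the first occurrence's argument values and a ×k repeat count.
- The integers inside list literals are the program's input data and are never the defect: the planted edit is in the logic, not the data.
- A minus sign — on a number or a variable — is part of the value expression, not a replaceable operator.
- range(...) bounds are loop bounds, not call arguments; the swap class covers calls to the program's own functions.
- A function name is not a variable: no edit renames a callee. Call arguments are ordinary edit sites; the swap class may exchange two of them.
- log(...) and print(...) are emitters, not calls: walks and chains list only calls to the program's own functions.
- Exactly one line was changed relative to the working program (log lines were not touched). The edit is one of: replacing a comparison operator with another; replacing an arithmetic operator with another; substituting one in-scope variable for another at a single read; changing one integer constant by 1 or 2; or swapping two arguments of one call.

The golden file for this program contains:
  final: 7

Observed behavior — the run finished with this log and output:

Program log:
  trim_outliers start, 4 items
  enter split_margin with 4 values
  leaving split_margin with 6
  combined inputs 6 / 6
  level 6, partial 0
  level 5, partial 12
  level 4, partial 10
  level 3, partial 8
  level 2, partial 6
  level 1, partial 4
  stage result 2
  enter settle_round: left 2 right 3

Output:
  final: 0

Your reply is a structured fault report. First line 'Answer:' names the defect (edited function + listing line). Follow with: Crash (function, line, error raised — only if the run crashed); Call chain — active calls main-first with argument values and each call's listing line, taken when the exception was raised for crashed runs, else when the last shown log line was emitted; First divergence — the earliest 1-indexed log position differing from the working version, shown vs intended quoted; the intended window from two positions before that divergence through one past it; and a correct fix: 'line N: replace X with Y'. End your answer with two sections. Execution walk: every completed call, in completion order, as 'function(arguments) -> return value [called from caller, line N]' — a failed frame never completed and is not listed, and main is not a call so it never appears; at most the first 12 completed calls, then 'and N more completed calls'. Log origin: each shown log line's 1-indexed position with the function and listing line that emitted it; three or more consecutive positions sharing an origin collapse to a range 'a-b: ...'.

Answer: the defect is in update_gauge at line 5.
Key fact: The earliest visible damage is log position 6 — 'level 5, partial 12' rather than the intended 'level 5, partial 6'.
Call chain: main -> settle_round(2, 3) (called at line 34).
First divergence: position 6 — shown 'level 5, partial 12', intended 'level 5, partial 6'.
Intended log window:
  4: combined inputs 6 / 6
  5: level 6, partial 0
  6: level 5, partial 6
  7: level 4, partial 11
Execution walk:
  split_margin([6, 6, 6, 6]) -> 6  [called from trim_outliers, line 18]
  update_gauge(0, 2) -> 2  [called from update_gauge, line 5]
  update_gauge(1, 4) -> 2  [called from update_gauge, line 5]
  update_gauge(2, 6) -> 2  [called from update_gauge, line 5]
  update_gauge(3, 8) -> 2  [called from update_gauge, line 5]
  update_gauge(4, 10) -> 2  [called from update_gauge, line 5]
  update_gauge(5, 12) -> 2  [called from update_gauge, line 5]
  update_gauge(6, 0) -> 2  [called from trim_outliers, line 21]
  trim_outliers([6, 6, 6, 6]) -> 2  [called from main, line 32]
  settle_round(2, 3) -> 0  [called from main, line 34]
Log origin:
  1: emitted by trim_outliers (line 17)
  2: emitted by split_margin (line 8)
  3: emitted by split_margin (line 13)
  4: emitted by trim_outliers (line 20)
  5-10: emitted by update_gauge (line 4)
  11: emitted by main (line 33)
  12: emitted by settle_round (line 24)
A correct fix: line 5: replace `gap + gap` with `floor + gap`.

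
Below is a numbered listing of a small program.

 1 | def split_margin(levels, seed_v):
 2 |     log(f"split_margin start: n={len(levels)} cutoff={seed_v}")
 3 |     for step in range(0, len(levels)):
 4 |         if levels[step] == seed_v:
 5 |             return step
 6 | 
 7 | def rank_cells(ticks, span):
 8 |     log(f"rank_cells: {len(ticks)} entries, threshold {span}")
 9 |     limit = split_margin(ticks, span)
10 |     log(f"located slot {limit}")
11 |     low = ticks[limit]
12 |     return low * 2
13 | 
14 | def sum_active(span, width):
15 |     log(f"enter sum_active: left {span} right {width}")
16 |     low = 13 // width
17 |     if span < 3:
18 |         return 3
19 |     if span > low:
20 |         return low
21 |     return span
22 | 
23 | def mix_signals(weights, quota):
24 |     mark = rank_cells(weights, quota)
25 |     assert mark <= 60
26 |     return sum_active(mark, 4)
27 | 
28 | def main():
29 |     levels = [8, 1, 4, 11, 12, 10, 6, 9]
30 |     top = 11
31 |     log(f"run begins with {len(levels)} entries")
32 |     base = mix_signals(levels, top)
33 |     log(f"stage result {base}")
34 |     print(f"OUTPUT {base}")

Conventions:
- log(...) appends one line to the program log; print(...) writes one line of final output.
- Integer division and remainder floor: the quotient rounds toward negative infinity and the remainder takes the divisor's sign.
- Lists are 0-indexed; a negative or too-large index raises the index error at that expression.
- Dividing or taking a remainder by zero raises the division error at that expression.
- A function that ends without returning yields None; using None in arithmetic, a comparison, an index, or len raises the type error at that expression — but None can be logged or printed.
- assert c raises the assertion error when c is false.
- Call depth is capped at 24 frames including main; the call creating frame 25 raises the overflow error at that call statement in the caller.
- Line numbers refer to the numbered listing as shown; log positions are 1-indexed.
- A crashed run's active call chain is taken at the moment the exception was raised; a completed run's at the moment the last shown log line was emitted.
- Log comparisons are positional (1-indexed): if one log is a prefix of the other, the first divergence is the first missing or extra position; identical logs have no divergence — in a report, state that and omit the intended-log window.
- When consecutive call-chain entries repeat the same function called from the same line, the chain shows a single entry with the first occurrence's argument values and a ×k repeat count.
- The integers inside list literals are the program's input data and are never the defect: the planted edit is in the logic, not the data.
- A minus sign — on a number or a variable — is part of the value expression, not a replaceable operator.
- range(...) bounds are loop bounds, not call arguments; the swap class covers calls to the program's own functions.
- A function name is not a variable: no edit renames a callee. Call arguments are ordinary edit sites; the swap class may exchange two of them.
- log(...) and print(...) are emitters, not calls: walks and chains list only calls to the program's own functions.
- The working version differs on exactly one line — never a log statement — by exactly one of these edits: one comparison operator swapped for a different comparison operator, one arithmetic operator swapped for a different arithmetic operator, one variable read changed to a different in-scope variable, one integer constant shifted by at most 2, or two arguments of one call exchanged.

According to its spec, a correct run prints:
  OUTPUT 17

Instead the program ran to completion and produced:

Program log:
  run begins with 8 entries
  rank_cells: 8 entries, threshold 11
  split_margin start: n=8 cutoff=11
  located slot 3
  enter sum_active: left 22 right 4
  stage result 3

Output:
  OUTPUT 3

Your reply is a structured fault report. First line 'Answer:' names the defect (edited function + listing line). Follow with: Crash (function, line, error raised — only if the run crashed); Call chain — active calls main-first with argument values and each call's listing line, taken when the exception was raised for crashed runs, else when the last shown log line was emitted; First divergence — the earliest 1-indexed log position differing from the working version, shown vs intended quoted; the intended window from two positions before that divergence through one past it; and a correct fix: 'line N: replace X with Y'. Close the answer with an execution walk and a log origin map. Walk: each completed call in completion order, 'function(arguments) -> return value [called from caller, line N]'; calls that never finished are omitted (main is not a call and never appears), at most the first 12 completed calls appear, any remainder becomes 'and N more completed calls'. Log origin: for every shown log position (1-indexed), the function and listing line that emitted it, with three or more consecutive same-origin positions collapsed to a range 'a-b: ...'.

Answer: the defect is in sum_active at line 16.
Core observation: The earliest visible damage is log position 6 — 'stage result 3' rather than the intended 'stage result 17'.
Call chain: main.
First divergence: position 6; shown 'stage result 3' vs intended 'stage result 17'.
Intended log window:
  4: located slot 3
  5: enter sum_active: left 22 right 4
  6: stage result 17
Execution walk:
  split_margin([8, 1, 4, 11, 12, 10, 6, 9], 11) -> 3  [called from rank_cells, line 9]
  rank_cells([8, 1, 4, 11, 12, 10, 6, 9], 11) -> 22  [called from mix_signals, line 24]
  sum_active(22, 4) -> 3  [called from mix_signals, line 26]
  mix_signals([8, 1, 4, 11, 12, 10, 6, 9], 11) -> 3  [called from main, line 32]
Log origins:
  1: emitted by main (line 31)
  2: emitted by rank_cells (line 8)
  3: emitted by split_margin (line 2)
  4: emitted by rank_cells (line 10)
  5: emitted by sum_active (line 15)
  6: emitted by main (line 33)
A correct fix: line 16: replace `//` with `+`.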